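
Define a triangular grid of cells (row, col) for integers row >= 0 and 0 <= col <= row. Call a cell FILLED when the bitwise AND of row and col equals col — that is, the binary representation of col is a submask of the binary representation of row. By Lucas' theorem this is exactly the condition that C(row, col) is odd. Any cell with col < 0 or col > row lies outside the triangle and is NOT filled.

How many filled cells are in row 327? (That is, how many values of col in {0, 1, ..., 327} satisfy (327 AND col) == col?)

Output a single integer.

Answer: 32

Derivation:
327 in binary = 101000111
popcount(327) = number of 1-bits in 101000111 = 5
A col c satisfies (327 AND c) == c iff every set bit of c is also set in 327; each of the 5 set bits of 327 can independently be on or off in c.
count = 2^5 = 32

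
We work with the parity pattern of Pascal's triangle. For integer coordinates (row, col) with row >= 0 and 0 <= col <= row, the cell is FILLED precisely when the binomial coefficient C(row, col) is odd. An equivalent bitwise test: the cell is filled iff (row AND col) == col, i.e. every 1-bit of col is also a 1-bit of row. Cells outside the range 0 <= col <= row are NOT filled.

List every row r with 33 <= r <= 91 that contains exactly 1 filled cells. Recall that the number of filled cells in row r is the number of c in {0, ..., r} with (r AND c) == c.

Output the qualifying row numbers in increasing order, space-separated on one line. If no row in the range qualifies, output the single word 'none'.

Answer: none

Derivation:
Row r has 2^popcount(r) filled cells, so we need popcount(r) = log2(1) = 0.
Scan r = 33..91 and keep those with exactly 0 one-bits:
r=33=100001 popcount=2 -> skip
r=34=100010 popcount=2 -> skip
r=35=100011 popcount=3 -> skip
r=36=100100 popcount=2 -> skip
r=37=100101 popcount=3 -> skip
r=38=100110 popcount=3 -> skip
r=39=100111 popcount=4 -> skip
r=40=101000 popcount=2 -> skip
r=41=101001 popcount=3 -> skip
r=42=101010 popcount=3 -> skip
r=43=101011 popcount=4 -> skip
r=44=101100 popcount=3 -> skip
r=45=101101 popcount=4 -> skip
r=46=101110 popcount=4 -> skip
r=47=101111 popcount=5 -> skip
r=48=110000 popcount=2 -> skip
r=49=110001 popcount=3 -> skip
r=50=110010 popcount=3 -> skip
r=51=110011 popcount=4 -> skip
r=52=110100 popcount=3 -> skip
r=53=110101 popcount=4 -> skip
r=54=110110 popcount=4 -> skip
r=55=110111 popcount=5 -> skip
r=56=111000 popcount=3 -> skip
r=57=111001 popcount=4 -> skip
r=58=111010 popcount=4 -> skip
r=59=111011 popcount=5 -> skip
r=60=111100 popcount=4 -> skip
r=61=111101 popcount=5 -> skip
r=62=111110 popcount=5 -> skip
r=63=111111 popcount=6 -> skip
r=64=1000000 popcount=1 -> skip
r=65=1000001 popcount=2 -> skip
r=66=1000010 popcount=2 -> skip
r=67=1000011 popcount=3 -> skip
r=68=1000100 popcount=2 -> skip
r=69=1000101 popcount=3 -> skip
r=70=1000110 popcount=3 -> skip
r=71=1000111 popcount=4 -> skip
r=72=1001000 popcount=2 -> skip
r=73=1001001 popcount=3 -> skip
r=74=1001010 popcount=3 -> skip
r=75=1001011 popcount=4 -> skip
r=76=1001100 popcount=3 -> skip
r=77=1001101 popcount=4 -> skip
r=78=1001110 popcount=4 -> skip
r=79=1001111 popcount=5 -> skip
r=80=1010000 popcount=2 -> skip
r=81=1010001 popcount=3 -> skip
r=82=1010010 popcount=3 -> skip
r=83=1010011 popcount=4 -> skip
r=84=1010100 popcount=3 -> skip
r=85=1010101 popcount=4 -> skip
r=86=1010110 popcount=4 -> skip
r=87=1010111 popcount=5 -> skip
r=88=1011000 popcount=3 -> skip
r=89=1011001 popcount=4 -> skip
r=90=1011010 popcount=4 -> skip
r=91=1011011 popcount=5 -> skip
Kept rows: none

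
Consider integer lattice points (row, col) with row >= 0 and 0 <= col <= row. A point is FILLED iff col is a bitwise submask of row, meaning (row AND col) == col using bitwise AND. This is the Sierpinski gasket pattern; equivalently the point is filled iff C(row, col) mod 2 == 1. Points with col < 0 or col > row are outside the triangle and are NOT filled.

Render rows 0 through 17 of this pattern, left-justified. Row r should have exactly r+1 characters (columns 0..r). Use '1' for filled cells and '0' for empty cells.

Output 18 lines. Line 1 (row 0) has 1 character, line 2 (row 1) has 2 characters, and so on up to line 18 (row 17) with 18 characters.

r0=0: 1
r1=1: 11
r2=10: 101
r3=11: 1111
r4=100: 10001
r5=101: 110011
r6=110: 1010101
r7=111: 11111111
r8=1000: 100000001
r9=1001: 1100000011
r10=1010: 10100000101
r11=1011: 111100001111
r12=1100: 1000100010001
r13=1101: 11001100110011
r14=1110: 101010101010101
r15=1111: 1111111111111111
r16=10000: 10000000000000001
r17=10001: 110000000000000011

Answer: 1
11
101
1111
10001
110011
1010101
11111111
100000001
1100000011
10100000101
111100001111
1000100010001
11001100110011
101010101010101
1111111111111111
10000000000000001
110000000000000011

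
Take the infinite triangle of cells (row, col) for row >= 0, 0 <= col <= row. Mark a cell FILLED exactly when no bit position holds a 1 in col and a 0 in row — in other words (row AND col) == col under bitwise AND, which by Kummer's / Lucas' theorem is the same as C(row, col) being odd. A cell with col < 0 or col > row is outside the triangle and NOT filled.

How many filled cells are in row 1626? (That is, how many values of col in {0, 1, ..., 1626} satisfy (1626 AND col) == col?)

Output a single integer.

1626 in binary = 11001011010
popcount(1626) = number of 1-bits in 11001011010 = 6
A col c satisfies (1626 AND c) == c iff every set bit of c is also set in 1626; each of the 6 set bits of 1626 can independently be on or off in c.
count = 2^6 = 64

Answer: 64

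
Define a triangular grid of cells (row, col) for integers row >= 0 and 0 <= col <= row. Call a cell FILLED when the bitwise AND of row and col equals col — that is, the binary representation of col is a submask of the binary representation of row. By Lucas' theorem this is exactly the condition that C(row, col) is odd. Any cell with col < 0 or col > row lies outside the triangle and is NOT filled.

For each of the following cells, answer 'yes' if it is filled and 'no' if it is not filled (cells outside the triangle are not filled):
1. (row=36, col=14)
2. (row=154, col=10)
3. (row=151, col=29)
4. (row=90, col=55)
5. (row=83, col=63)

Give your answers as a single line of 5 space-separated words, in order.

Answer: no yes no no no

Derivation:
(36,14): row=0b100100, col=0b1110, row AND col = 0b100 = 4; 4 != 14 -> empty
(154,10): row=0b10011010, col=0b1010, row AND col = 0b1010 = 10; 10 == 10 -> filled
(151,29): row=0b10010111, col=0b11101, row AND col = 0b10101 = 21; 21 != 29 -> empty
(90,55): row=0b1011010, col=0b110111, row AND col = 0b10010 = 18; 18 != 55 -> empty
(83,63): row=0b1010011, col=0b111111, row AND col = 0b10011 = 19; 19 != 63 -> empty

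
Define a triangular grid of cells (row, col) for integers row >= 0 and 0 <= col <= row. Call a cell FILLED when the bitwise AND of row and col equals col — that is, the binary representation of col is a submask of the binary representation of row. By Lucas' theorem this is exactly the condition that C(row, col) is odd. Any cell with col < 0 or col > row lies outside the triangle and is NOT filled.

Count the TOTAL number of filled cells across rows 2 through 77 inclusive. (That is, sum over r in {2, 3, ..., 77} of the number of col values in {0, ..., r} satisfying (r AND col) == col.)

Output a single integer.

Answer: 840

Derivation:
r2=10 pc1: +2 =2
r3=11 pc2: +4 =6
r4=100 pc1: +2 =8
r5=101 pc2: +4 =12
r6=110 pc2: +4 =16
r7=111 pc3: +8 =24
r8=1000 pc1: +2 =26
r9=1001 pc2: +4 =30
r10=1010 pc2: +4 =34
r11=1011 pc3: +8 =42
r12=1100 pc2: +4 =46
r13=1101 pc3: +8 =54
r14=1110 pc3: +8 =62
r15=1111 pc4: +16 =78
r16=10000 pc1: +2 =80
r17=10001 pc2: +4 =84
r18=10010 pc2: +4 =88
r19=10011 pc3: +8 =96
r20=10100 pc2: +4 =100
r21=10101 pc3: +8 =108
r22=10110 pc3: +8 =116
r23=10111 pc4: +16 =132
r24=11000 pc2: +4 =136
r25=11001 pc3: +8 =144
r26=11010 pc3: +8 =152
r27=11011 pc4: +16 =168
r28=11100 pc3: +8 =176
r29=11101 pc4: +16 =192
r30=11110 pc4: +16 =208
r31=11111 pc5: +32 =240
r32=100000 pc1: +2 =242
r33=100001 pc2: +4 =246
r34=100010 pc2: +4 =250
r35=100011 pc3: +8 =258
r36=100100 pc2: +4 =262
r37=100101 pc3: +8 =270
r38=100110 pc3: +8 =278
r39=100111 pc4: +16 =294
r40=101000 pc2: +4 =298
r41=101001 pc3: +8 =306
r42=101010 pc3: +8 =314
r43=101011 pc4: +16 =330
r44=101100 pc3: +8 =338
r45=101101 pc4: +16 =354
r46=101110 pc4: +16 =370
r47=101111 pc5: +32 =402
r48=110000 pc2: +4 =406
r49=110001 pc3: +8 =414
r50=110010 pc3: +8 =422
r51=110011 pc4: +16 =438
r52=110100 pc3: +8 =446
r53=110101 pc4: +16 =462
r54=110110 pc4: +16 =478
r55=110111 pc5: +32 =510
r56=111000 pc3: +8 =518
r57=111001 pc4: +16 =534
r58=111010 pc4: +16 =550
r59=111011 pc5: +32 =582
r60=111100 pc4: +16 =598
r61=111101 pc5: +32 =630
r62=111110 pc5: +32 =662
r63=111111 pc6: +64 =726
r64=1000000 pc1: +2 =728
r65=1000001 pc2: +4 =732
r66=1000010 pc2: +4 =736
r67=1000011 pc3: +8 =744
r68=1000100 pc2: +4 =748
r69=1000101 pc3: +8 =756
r70=1000110 pc3: +8 =764
r71=1000111 pc4: +16 =780
r72=1001000 pc2: +4 =784
r73=1001001 pc3: +8 =792
r74=1001010 pc3: +8 =800
r75=1001011 pc4: +16 =816
r76=1001100 pc3: +8 =824
r77=1001101 pc4: +16 =840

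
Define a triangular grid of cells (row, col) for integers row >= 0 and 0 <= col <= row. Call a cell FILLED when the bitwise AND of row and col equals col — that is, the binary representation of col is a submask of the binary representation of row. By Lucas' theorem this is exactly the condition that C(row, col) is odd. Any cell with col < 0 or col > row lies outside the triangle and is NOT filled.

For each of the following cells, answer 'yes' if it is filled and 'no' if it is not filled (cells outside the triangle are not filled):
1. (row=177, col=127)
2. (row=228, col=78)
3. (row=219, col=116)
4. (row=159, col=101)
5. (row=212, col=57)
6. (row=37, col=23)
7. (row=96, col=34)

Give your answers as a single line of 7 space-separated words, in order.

Answer: no no no no no no no

Derivation:
(177,127): row=0b10110001, col=0b1111111, row AND col = 0b110001 = 49; 49 != 127 -> empty
(228,78): row=0b11100100, col=0b1001110, row AND col = 0b1000100 = 68; 68 != 78 -> empty
(219,116): row=0b11011011, col=0b1110100, row AND col = 0b1010000 = 80; 80 != 116 -> empty
(159,101): row=0b10011111, col=0b1100101, row AND col = 0b101 = 5; 5 != 101 -> empty
(212,57): row=0b11010100, col=0b111001, row AND col = 0b10000 = 16; 16 != 57 -> empty
(37,23): row=0b100101, col=0b10111, row AND col = 0b101 = 5; 5 != 23 -> empty
(96,34): row=0b1100000, col=0b100010, row AND col = 0b100000 = 32; 32 != 34 -> empty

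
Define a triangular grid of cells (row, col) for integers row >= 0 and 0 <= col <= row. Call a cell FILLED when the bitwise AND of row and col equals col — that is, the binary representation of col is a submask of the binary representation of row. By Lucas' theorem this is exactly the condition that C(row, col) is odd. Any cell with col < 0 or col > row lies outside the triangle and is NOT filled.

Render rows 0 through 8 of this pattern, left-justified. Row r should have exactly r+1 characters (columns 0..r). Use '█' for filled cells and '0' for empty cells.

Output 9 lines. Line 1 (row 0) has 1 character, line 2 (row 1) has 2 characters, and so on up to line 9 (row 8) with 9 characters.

Answer: █
██
█0█
████
█000█
██00██
█0█0█0█
████████
█0000000█

Derivation:
r0=0: █
r1=1: ██
r2=10: █0█
r3=11: ████
r4=100: █000█
r5=101: ██00██
r6=110: █0█0█0█
r7=111: ████████
r8=1000: █0000000█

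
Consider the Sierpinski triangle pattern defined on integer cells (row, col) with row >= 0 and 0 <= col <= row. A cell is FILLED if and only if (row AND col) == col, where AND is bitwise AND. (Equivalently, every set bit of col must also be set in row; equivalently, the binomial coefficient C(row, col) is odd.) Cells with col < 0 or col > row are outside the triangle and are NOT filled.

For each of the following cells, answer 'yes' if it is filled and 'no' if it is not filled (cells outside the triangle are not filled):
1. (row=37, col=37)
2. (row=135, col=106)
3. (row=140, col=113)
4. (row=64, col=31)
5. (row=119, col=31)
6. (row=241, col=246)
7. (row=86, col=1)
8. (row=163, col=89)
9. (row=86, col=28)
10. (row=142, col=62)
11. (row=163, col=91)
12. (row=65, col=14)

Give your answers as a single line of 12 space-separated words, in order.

(37,37): row=0b100101, col=0b100101, row AND col = 0b100101 = 37; 37 == 37 -> filled
(135,106): row=0b10000111, col=0b1101010, row AND col = 0b10 = 2; 2 != 106 -> empty
(140,113): row=0b10001100, col=0b1110001, row AND col = 0b0 = 0; 0 != 113 -> empty
(64,31): row=0b1000000, col=0b11111, row AND col = 0b0 = 0; 0 != 31 -> empty
(119,31): row=0b1110111, col=0b11111, row AND col = 0b10111 = 23; 23 != 31 -> empty
(241,246): col outside [0, 241] -> not filled
(86,1): row=0b1010110, col=0b1, row AND col = 0b0 = 0; 0 != 1 -> empty
(163,89): row=0b10100011, col=0b1011001, row AND col = 0b1 = 1; 1 != 89 -> empty
(86,28): row=0b1010110, col=0b11100, row AND col = 0b10100 = 20; 20 != 28 -> empty
(142,62): row=0b10001110, col=0b111110, row AND col = 0b1110 = 14; 14 != 62 -> empty
(163,91): row=0b10100011, col=0b1011011, row AND col = 0b11 = 3; 3 != 91 -> empty
(65,14): row=0b1000001, col=0b1110, row AND col = 0b0 = 0; 0 != 14 -> empty

Answer: yes no no no no no no no no no no no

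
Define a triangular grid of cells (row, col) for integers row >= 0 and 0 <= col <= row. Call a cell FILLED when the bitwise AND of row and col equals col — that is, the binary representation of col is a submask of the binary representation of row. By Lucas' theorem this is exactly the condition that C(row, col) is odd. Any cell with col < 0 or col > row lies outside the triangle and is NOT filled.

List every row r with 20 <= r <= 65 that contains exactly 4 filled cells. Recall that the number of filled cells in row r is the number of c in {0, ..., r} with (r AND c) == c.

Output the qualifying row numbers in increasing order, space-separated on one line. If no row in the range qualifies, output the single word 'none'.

Row r has 2^popcount(r) filled cells, so we need popcount(r) = log2(4) = 2.
Scan r = 20..65 and keep those with exactly 2 one-bits:
r=20=10100 popcount=2 -> KEEP
r=21=10101 popcount=3 -> skip
r=22=10110 popcount=3 -> skip
r=23=10111 popcount=4 -> skip
r=24=11000 popcount=2 -> KEEP
r=25=11001 popcount=3 -> skip
r=26=11010 popcount=3 -> skip
r=27=11011 popcount=4 -> skip
r=28=11100 popcount=3 -> skip
r=29=11101 popcount=4 -> skip
r=30=11110 popcount=4 -> skip
r=31=11111 popcount=5 -> skip
r=32=100000 popcount=1 -> skip
r=33=100001 popcount=2 -> KEEP
r=34=100010 popcount=2 -> KEEP
r=35=100011 popcount=3 -> skip
r=36=100100 popcount=2 -> KEEP
r=37=100101 popcount=3 -> skip
r=38=100110 popcount=3 -> skip
r=39=100111 popcount=4 -> skip
r=40=101000 popcount=2 -> KEEP
r=41=101001 popcount=3 -> skip
r=42=101010 popcount=3 -> skip
r=43=101011 popcount=4 -> skip
r=44=101100 popcount=3 -> skip
r=45=101101 popcount=4 -> skip
r=46=101110 popcount=4 -> skip
r=47=101111 popcount=5 -> skip
r=48=110000 popcount=2 -> KEEP
r=49=110001 popcount=3 -> skip
r=50=110010 popcount=3 -> skip
r=51=110011 popcount=4 -> skip
r=52=110100 popcount=3 -> skip
r=53=110101 popcount=4 -> skip
r=54=110110 popcount=4 -> skip
r=55=110111 popcount=5 -> skip
r=56=111000 popcount=3 -> skip
r=57=111001 popcount=4 -> skip
r=58=111010 popcount=4 -> skip
r=59=111011 popcount=5 -> skip
r=60=111100 popcount=4 -> skip
r=61=111101 popcount=5 -> skip
r=62=111110 popcount=5 -> skip
r=63=111111 popcount=6 -> skip
r=64=1000000 popcount=1 -> skip
r=65=1000001 popcount=2 -> KEEP
Kept rows: 20 24 33 34 36 40 48 65

Answer: 20 24 33 34 36 40 48 65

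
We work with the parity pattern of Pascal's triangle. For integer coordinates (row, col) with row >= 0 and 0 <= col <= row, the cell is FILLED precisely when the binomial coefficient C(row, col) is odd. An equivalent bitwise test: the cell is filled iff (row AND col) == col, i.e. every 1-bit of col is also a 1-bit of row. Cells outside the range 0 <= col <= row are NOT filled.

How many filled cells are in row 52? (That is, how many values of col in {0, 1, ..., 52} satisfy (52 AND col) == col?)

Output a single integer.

Answer: 8

Derivation:
52 in binary = 110100
popcount(52) = number of 1-bits in 110100 = 3
A col c satisfies (52 AND c) == c iff every set bit of c is also set in 52; each of the 3 set bits of 52 can independently be on or off in c.
count = 2^3 = 8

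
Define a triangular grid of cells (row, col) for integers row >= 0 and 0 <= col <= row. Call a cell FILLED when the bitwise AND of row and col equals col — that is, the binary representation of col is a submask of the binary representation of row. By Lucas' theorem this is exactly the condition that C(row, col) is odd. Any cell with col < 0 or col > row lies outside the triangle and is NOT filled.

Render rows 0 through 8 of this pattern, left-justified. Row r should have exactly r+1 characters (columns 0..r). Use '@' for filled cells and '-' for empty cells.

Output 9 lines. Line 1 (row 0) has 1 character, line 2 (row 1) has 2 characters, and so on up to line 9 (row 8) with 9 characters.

Answer: @
@@
@-@
@@@@
@---@
@@--@@
@-@-@-@
@@@@@@@@
@-------@

Derivation:
r0=0: @
r1=1: @@
r2=10: @-@
r3=11: @@@@
r4=100: @---@
r5=101: @@--@@
r6=110: @-@-@-@
r7=111: @@@@@@@@
r8=1000: @-------@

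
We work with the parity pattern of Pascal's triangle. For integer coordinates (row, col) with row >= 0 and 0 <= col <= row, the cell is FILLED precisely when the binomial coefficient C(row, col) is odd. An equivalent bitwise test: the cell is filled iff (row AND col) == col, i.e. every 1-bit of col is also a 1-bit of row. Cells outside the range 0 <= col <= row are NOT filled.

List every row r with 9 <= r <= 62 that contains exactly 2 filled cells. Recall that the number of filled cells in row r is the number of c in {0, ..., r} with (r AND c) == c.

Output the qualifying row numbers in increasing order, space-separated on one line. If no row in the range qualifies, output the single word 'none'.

Row r has 2^popcount(r) filled cells, so we need popcount(r) = log2(2) = 1.
Scan r = 9..62 and keep those with exactly 1 one-bits:
r=9=1001 popcount=2 -> skip
r=10=1010 popcount=2 -> skip
r=11=1011 popcount=3 -> skip
r=12=1100 popcount=2 -> skip
r=13=1101 popcount=3 -> skip
r=14=1110 popcount=3 -> skip
r=15=1111 popcount=4 -> skip
r=16=10000 popcount=1 -> KEEP
r=17=10001 popcount=2 -> skip
r=18=10010 popcount=2 -> skip
r=19=10011 popcount=3 -> skip
r=20=10100 popcount=2 -> skip
r=21=10101 popcount=3 -> skip
r=22=10110 popcount=3 -> skip
r=23=10111 popcount=4 -> skip
r=24=11000 popcount=2 -> skip
r=25=11001 popcount=3 -> skip
r=26=11010 popcount=3 -> skip
r=27=11011 popcount=4 -> skip
r=28=11100 popcount=3 -> skip
r=29=11101 popcount=4 -> skip
r=30=11110 popcount=4 -> skip
r=31=11111 popcount=5 -> skip
r=32=100000 popcount=1 -> KEEP
r=33=100001 popcount=2 -> skip
r=34=100010 popcount=2 -> skip
r=35=100011 popcount=3 -> skip
r=36=100100 popcount=2 -> skip
r=37=100101 popcount=3 -> skip
r=38=100110 popcount=3 -> skip
r=39=100111 popcount=4 -> skip
r=40=101000 popcount=2 -> skip
r=41=101001 popcount=3 -> skip
r=42=101010 popcount=3 -> skip
r=43=101011 popcount=4 -> skip
r=44=101100 popcount=3 -> skip
r=45=101101 popcount=4 -> skip
r=46=101110 popcount=4 -> skip
r=47=101111 popcount=5 -> skip
r=48=110000 popcount=2 -> skip
r=49=110001 popcount=3 -> skip
r=50=110010 popcount=3 -> skip
r=51=110011 popcount=4 -> skip
r=52=110100 popcount=3 -> skip
r=53=110101 popcount=4 -> skip
r=54=110110 popcount=4 -> skip
r=55=110111 popcount=5 -> skip
r=56=111000 popcount=3 -> skip
r=57=111001 popcount=4 -> skip
r=58=111010 popcount=4 -> skip
r=59=111011 popcount=5 -> skip
r=60=111100 popcount=4 -> skip
r=61=111101 popcount=5 -> skip
r=62=111110 popcount=5 -> skip
Kept rows: 16 32

Answer: 16 32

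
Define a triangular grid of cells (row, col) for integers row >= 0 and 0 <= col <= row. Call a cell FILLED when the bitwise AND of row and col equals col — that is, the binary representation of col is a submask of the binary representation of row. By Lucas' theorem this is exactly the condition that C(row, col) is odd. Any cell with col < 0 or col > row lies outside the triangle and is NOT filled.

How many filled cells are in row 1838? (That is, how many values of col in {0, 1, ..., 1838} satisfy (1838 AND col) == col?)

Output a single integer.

Answer: 128

Derivation:
1838 in binary = 11100101110
popcount(1838) = number of 1-bits in 11100101110 = 7
A col c satisfies (1838 AND c) == c iff every set bit of c is also set in 1838; each of the 7 set bits of 1838 can independently be on or off in c.
count = 2^7 = 128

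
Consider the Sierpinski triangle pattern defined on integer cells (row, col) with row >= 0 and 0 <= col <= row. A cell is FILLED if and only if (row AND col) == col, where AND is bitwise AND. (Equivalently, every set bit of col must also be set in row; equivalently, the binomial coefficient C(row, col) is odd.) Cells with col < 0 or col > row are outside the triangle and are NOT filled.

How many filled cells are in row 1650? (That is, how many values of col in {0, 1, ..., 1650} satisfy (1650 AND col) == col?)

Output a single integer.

Answer: 64

Derivation:
1650 in binary = 11001110010
popcount(1650) = number of 1-bits in 11001110010 = 6
A col c satisfies (1650 AND c) == c iff every set bit of c is also set in 1650; each of the 6 set bits of 1650 can independently be on or off in c.
count = 2^6 = 64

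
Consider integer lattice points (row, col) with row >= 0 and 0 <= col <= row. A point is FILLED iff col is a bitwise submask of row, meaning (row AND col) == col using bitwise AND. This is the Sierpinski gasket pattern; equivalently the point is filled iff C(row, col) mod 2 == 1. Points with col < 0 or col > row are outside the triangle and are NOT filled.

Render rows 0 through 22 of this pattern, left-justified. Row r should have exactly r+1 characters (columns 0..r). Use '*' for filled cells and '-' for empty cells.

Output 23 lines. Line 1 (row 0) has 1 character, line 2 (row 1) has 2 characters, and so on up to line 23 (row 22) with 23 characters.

r0=0: *
r1=1: **
r2=10: *-*
r3=11: ****
r4=100: *---*
r5=101: **--**
r6=110: *-*-*-*
r7=111: ********
r8=1000: *-------*
r9=1001: **------**
r10=1010: *-*-----*-*
r11=1011: ****----****
r12=1100: *---*---*---*
r13=1101: **--**--**--**
r14=1110: *-*-*-*-*-*-*-*
r15=1111: ****************
r16=10000: *---------------*
r17=10001: **--------------**
r18=10010: *-*-------------*-*
r19=10011: ****------------****
r20=10100: *---*-----------*---*
r21=10101: **--**----------**--**
r22=10110: *-*-*-*---------*-*-*-*

Answer: *
**
*-*
****
*---*
**--**
*-*-*-*
********
*-------*
**------**
*-*-----*-*
****----****
*---*---*---*
**--**--**--**
*-*-*-*-*-*-*-*
****************
*---------------*
**--------------**
*-*-------------*-*
****------------****
*---*-----------*---*
**--**----------**--**
*-*-*-*---------*-*-*-*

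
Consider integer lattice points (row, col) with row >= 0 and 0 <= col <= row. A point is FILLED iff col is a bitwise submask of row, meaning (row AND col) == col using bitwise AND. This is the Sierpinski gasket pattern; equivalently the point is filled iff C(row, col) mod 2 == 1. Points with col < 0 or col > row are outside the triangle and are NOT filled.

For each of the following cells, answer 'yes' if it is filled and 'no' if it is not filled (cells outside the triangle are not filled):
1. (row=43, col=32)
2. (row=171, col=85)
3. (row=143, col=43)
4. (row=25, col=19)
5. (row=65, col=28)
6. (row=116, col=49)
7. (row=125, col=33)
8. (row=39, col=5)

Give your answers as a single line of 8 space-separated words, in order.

Answer: yes no no no no no yes yes

Derivation:
(43,32): row=0b101011, col=0b100000, row AND col = 0b100000 = 32; 32 == 32 -> filled
(171,85): row=0b10101011, col=0b1010101, row AND col = 0b1 = 1; 1 != 85 -> empty
(143,43): row=0b10001111, col=0b101011, row AND col = 0b1011 = 11; 11 != 43 -> empty
(25,19): row=0b11001, col=0b10011, row AND col = 0b10001 = 17; 17 != 19 -> empty
(65,28): row=0b1000001, col=0b11100, row AND col = 0b0 = 0; 0 != 28 -> empty
(116,49): row=0b1110100, col=0b110001, row AND col = 0b110000 = 48; 48 != 49 -> empty
(125,33): row=0b1111101, col=0b100001, row AND col = 0b100001 = 33; 33 == 33 -> filled
(39,5): row=0b100111, col=0b101, row AND col = 0b101 = 5; 5 == 5 -> filled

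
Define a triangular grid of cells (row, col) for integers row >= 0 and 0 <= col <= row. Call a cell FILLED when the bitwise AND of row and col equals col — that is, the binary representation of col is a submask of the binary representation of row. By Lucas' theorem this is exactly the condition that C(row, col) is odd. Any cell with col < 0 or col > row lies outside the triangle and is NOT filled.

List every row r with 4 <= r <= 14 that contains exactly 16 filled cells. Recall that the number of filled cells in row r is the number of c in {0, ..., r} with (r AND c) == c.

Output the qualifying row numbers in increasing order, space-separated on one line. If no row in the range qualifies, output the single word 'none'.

Answer: none

Derivation:
Row r has 2^popcount(r) filled cells, so we need popcount(r) = log2(16) = 4.
Scan r = 4..14 and keep those with exactly 4 one-bits:
r=4=100 popcount=1 -> skip
r=5=101 popcount=2 -> skip
r=6=110 popcount=2 -> skip
r=7=111 popcount=3 -> skip
r=8=1000 popcount=1 -> skip
r=9=1001 popcount=2 -> skip
r=10=1010 popcount=2 -> skip
r=11=1011 popcount=3 -> skip
r=12=1100 popcount=2 -> skip
r=13=1101 popcount=3 -> skip
r=14=1110 popcount=3 -> skip
Kept rows: none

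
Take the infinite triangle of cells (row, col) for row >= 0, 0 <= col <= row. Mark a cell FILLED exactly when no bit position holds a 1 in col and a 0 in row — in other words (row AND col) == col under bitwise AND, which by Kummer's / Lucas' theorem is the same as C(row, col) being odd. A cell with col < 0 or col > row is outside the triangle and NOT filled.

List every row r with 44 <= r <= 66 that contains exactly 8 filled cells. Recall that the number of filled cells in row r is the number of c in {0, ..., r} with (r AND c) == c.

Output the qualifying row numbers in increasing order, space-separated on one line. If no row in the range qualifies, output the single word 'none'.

Answer: 44 49 50 52 56

Derivation:
Row r has 2^popcount(r) filled cells, so we need popcount(r) = log2(8) = 3.
Scan r = 44..66 and keep those with exactly 3 one-bits:
r=44=101100 popcount=3 -> KEEP
r=45=101101 popcount=4 -> skip
r=46=101110 popcount=4 -> skip
r=47=101111 popcount=5 -> skip
r=48=110000 popcount=2 -> skip
r=49=110001 popcount=3 -> KEEP
r=50=110010 popcount=3 -> KEEP
r=51=110011 popcount=4 -> skip
r=52=110100 popcount=3 -> KEEP
r=53=110101 popcount=4 -> skip
r=54=110110 popcount=4 -> skip
r=55=110111 popcount=5 -> skip
r=56=111000 popcount=3 -> KEEP
r=57=111001 popcount=4 -> skip
r=58=111010 popcount=4 -> skip
r=59=111011 popcount=5 -> skip
r=60=111100 popcount=4 -> skip
r=61=111101 popcount=5 -> skip
r=62=111110 popcount=5 -> skip
r=63=111111 popcount=6 -> skip
r=64=1000000 popcount=1 -> skip
r=65=1000001 popcount=2 -> skip
r=66=1000010 popcount=2 -> skip
Kept rows: 44 49 50 52 56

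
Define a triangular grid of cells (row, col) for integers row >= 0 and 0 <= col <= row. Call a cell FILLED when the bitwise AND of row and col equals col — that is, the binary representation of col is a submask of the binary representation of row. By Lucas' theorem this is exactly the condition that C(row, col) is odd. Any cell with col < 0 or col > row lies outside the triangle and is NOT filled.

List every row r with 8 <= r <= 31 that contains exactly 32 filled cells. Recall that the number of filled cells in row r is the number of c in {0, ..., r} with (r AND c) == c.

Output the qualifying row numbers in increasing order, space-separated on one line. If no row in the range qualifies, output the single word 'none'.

Row r has 2^popcount(r) filled cells, so we need popcount(r) = log2(32) = 5.
Scan r = 8..31 and keep those with exactly 5 one-bits:
r=8=1000 popcount=1 -> skip
r=9=1001 popcount=2 -> skip
r=10=1010 popcount=2 -> skip
r=11=1011 popcount=3 -> skip
r=12=1100 popcount=2 -> skip
r=13=1101 popcount=3 -> skip
r=14=1110 popcount=3 -> skip
r=15=1111 popcount=4 -> skip
r=16=10000 popcount=1 -> skip
r=17=10001 popcount=2 -> skip
r=18=10010 popcount=2 -> skip
r=19=10011 popcount=3 -> skip
r=20=10100 popcount=2 -> skip
r=21=10101 popcount=3 -> skip
r=22=10110 popcount=3 -> skip
r=23=10111 popcount=4 -> skip
r=24=11000 popcount=2 -> skip
r=25=11001 popcount=3 -> skip
r=26=11010 popcount=3 -> skip
r=27=11011 popcount=4 -> skip
r=28=11100 popcount=3 -> skip
r=29=11101 popcount=4 -> skip
r=30=11110 popcount=4 -> skip
r=31=11111 popcount=5 -> KEEP
Kept rows: 31

Answer: 31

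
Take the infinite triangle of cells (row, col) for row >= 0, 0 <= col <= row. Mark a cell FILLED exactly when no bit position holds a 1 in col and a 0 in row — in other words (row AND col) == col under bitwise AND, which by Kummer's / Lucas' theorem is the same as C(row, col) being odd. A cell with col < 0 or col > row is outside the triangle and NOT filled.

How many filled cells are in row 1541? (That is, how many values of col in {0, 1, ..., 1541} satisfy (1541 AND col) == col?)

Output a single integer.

Answer: 16

Derivation:
1541 in binary = 11000000101
popcount(1541) = number of 1-bits in 11000000101 = 4
A col c satisfies (1541 AND c) == c iff every set bit of c is also set in 1541; each of the 4 set bits of 1541 can independently be on or off in c.
count = 2^4 = 16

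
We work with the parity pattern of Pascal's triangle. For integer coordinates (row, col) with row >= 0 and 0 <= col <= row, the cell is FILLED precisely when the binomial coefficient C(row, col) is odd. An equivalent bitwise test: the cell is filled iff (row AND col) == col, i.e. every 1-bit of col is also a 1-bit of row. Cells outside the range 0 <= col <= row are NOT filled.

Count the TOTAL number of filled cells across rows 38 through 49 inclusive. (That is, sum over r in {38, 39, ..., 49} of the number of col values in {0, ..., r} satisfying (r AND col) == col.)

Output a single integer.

r38=100110 pc3: +8 =8
r39=100111 pc4: +16 =24
r40=101000 pc2: +4 =28
r41=101001 pc3: +8 =36
r42=101010 pc3: +8 =44
r43=101011 pc4: +16 =60
r44=101100 pc3: +8 =68
r45=101101 pc4: +16 =84
r46=101110 pc4: +16 =100
r47=101111 pc5: +32 =132
r48=110000 pc2: +4 =136
r49=110001 pc3: +8 =144

Answer: 144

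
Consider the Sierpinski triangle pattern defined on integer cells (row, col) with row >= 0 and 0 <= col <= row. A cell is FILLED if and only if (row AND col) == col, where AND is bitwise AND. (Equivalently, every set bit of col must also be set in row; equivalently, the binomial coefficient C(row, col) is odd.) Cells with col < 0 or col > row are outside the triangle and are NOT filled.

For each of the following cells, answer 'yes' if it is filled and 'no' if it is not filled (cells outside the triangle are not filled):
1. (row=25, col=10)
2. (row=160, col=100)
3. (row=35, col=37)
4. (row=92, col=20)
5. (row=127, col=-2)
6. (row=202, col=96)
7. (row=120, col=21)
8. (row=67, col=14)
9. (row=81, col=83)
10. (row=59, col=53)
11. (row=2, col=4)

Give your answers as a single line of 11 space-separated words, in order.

(25,10): row=0b11001, col=0b1010, row AND col = 0b1000 = 8; 8 != 10 -> empty
(160,100): row=0b10100000, col=0b1100100, row AND col = 0b100000 = 32; 32 != 100 -> empty
(35,37): col outside [0, 35] -> not filled
(92,20): row=0b1011100, col=0b10100, row AND col = 0b10100 = 20; 20 == 20 -> filled
(127,-2): col outside [0, 127] -> not filled
(202,96): row=0b11001010, col=0b1100000, row AND col = 0b1000000 = 64; 64 != 96 -> empty
(120,21): row=0b1111000, col=0b10101, row AND col = 0b10000 = 16; 16 != 21 -> empty
(67,14): row=0b1000011, col=0b1110, row AND col = 0b10 = 2; 2 != 14 -> empty
(81,83): col outside [0, 81] -> not filled
(59,53): row=0b111011, col=0b110101, row AND col = 0b110001 = 49; 49 != 53 -> empty
(2,4): col outside [0, 2] -> not filled

Answer: no no no yes no no no no no no no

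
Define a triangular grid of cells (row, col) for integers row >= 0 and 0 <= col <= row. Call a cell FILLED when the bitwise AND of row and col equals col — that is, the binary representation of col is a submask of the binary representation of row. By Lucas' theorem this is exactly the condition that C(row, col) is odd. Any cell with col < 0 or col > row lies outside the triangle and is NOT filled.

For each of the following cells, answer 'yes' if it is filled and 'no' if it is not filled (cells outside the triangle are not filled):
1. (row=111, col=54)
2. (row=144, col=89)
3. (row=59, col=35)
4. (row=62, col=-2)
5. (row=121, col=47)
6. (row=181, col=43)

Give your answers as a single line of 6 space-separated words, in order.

(111,54): row=0b1101111, col=0b110110, row AND col = 0b100110 = 38; 38 != 54 -> empty
(144,89): row=0b10010000, col=0b1011001, row AND col = 0b10000 = 16; 16 != 89 -> empty
(59,35): row=0b111011, col=0b100011, row AND col = 0b100011 = 35; 35 == 35 -> filled
(62,-2): col outside [0, 62] -> not filled
(121,47): row=0b1111001, col=0b101111, row AND col = 0b101001 = 41; 41 != 47 -> empty
(181,43): row=0b10110101, col=0b101011, row AND col = 0b100001 = 33; 33 != 43 -> empty

Answer: no no yes no no no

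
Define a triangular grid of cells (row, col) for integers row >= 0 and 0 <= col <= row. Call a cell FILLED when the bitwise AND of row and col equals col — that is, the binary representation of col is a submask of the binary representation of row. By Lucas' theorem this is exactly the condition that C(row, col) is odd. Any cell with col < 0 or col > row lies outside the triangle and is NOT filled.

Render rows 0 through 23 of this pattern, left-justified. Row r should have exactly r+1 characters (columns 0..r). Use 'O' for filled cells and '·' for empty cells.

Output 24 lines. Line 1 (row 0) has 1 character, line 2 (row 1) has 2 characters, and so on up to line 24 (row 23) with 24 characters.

Answer: O
OO
O·O
OOOO
O···O
OO··OO
O·O·O·O
OOOOOOOO
O·······O
OO······OO
O·O·····O·O
OOOO····OOOO
O···O···O···O
OO··OO··OO··OO
O·O·O·O·O·O·O·O
OOOOOOOOOOOOOOOO
O···············O
OO··············OO
O·O·············O·O
OOOO············OOOO
O···O···········O···O
OO··OO··········OO··OO
O·O·O·O·········O·O·O·O
OOOOOOOO········OOOOOOOO

Derivation:
r0=0: O
r1=1: OO
r2=10: O·O
r3=11: OOOO
r4=100: O···O
r5=101: OO··OO
r6=110: O·O·O·O
r7=111: OOOOOOOO
r8=1000: O·······O
r9=1001: OO······OO
r10=1010: O·O·····O·O
r11=1011: OOOO····OOOO
r12=1100: O···O···O···O
r13=1101: OO··OO··OO··OO
r14=1110: O·O·O·O·O·O·O·O
r15=1111: OOOOOOOOOOOOOOOO
r16=10000: O···············O
r17=10001: OO··············OO
r18=10010: O·O·············O·O
r19=10011: OOOO············OOOO
r20=10100: O···O···········O···O
r21=10101: OO··OO··········OO··OO
r22=10110: O·O·O·O·········O·O·O·O
r23=10111: OOOOOOOO········OOOOOOOO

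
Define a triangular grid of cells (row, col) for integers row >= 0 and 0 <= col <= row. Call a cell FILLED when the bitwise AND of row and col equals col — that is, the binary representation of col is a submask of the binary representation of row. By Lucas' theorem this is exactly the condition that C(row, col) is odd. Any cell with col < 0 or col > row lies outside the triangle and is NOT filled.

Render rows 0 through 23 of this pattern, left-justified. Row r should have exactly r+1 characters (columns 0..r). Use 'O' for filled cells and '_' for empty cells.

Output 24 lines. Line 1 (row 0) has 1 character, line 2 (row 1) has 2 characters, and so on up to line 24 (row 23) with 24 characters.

Answer: O
OO
O_O
OOOO
O___O
OO__OO
O_O_O_O
OOOOOOOO
O_______O
OO______OO
O_O_____O_O
OOOO____OOOO
O___O___O___O
OO__OO__OO__OO
O_O_O_O_O_O_O_O
OOOOOOOOOOOOOOOO
O_______________O
OO______________OO
O_O_____________O_O
OOOO____________OOOO
O___O___________O___O
OO__OO__________OO__OO
O_O_O_O_________O_O_O_O
OOOOOOOO________OOOOOOOO

Derivation:
r0=0: O
r1=1: OO
r2=10: O_O
r3=11: OOOO
r4=100: O___O
r5=101: OO__OO
r6=110: O_O_O_O
r7=111: OOOOOOOO
r8=1000: O_______O
r9=1001: OO______OO
r10=1010: O_O_____O_O
r11=1011: OOOO____OOOO
r12=1100: O___O___O___O
r13=1101: OO__OO__OO__OO
r14=1110: O_O_O_O_O_O_O_O
r15=1111: OOOOOOOOOOOOOOOO
r16=10000: O_______________O
r17=10001: OO______________OO
r18=10010: O_O_____________O_O
r19=10011: OOOO____________OOOO
r20=10100: O___O___________O___O
r21=10101: OO__OO__________OO__OO
r22=10110: O_O_O_O_________O_O_O_O
r23=10111: OOOOOOOO________OOOOOOOO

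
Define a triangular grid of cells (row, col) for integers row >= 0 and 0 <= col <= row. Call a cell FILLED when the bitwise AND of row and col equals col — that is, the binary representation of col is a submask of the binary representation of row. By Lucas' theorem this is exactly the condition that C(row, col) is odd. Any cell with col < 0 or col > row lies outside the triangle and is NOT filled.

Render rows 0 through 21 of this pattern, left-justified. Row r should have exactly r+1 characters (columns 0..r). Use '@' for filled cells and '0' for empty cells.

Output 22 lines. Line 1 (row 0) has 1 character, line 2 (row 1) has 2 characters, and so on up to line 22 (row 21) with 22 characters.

r0=0: @
r1=1: @@
r2=10: @0@
r3=11: @@@@
r4=100: @000@
r5=101: @@00@@
r6=110: @0@0@0@
r7=111: @@@@@@@@
r8=1000: @0000000@
r9=1001: @@000000@@
r10=1010: @0@00000@0@
r11=1011: @@@@0000@@@@
r12=1100: @000@000@000@
r13=1101: @@00@@00@@00@@
r14=1110: @0@0@0@0@0@0@0@
r15=1111: @@@@@@@@@@@@@@@@
r16=10000: @000000000000000@
r17=10001: @@00000000000000@@
r18=10010: @0@0000000000000@0@
r19=10011: @@@@000000000000@@@@
r20=10100: @000@00000000000@000@
r21=10101: @@00@@0000000000@@00@@

Answer: @
@@
@0@
@@@@
@000@
@@00@@
@0@0@0@
@@@@@@@@
@0000000@
@@000000@@
@0@00000@0@
@@@@0000@@@@
@000@000@000@
@@00@@00@@00@@
@0@0@0@0@0@0@0@
@@@@@@@@@@@@@@@@
@000000000000000@
@@00000000000000@@
@0@0000000000000@0@
@@@@000000000000@@@@
@000@00000000000@000@
@@00@@0000000000@@00@@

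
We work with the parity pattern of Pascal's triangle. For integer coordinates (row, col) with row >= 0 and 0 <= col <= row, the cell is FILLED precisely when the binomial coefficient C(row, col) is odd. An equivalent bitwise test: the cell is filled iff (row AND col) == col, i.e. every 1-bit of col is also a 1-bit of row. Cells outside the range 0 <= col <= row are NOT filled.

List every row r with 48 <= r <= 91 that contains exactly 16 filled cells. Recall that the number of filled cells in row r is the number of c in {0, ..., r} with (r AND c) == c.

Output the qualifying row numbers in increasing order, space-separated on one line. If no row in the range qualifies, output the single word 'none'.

Row r has 2^popcount(r) filled cells, so we need popcount(r) = log2(16) = 4.
Scan r = 48..91 and keep those with exactly 4 one-bits:
r=48=110000 popcount=2 -> skip
r=49=110001 popcount=3 -> skip
r=50=110010 popcount=3 -> skip
r=51=110011 popcount=4 -> KEEP
r=52=110100 popcount=3 -> skip
r=53=110101 popcount=4 -> KEEP
r=54=110110 popcount=4 -> KEEP
r=55=110111 popcount=5 -> skip
r=56=111000 popcount=3 -> skip
r=57=111001 popcount=4 -> KEEP
r=58=111010 popcount=4 -> KEEP
r=59=111011 popcount=5 -> skip
r=60=111100 popcount=4 -> KEEP
r=61=111101 popcount=5 -> skip
r=62=111110 popcount=5 -> skip
r=63=111111 popcount=6 -> skip
r=64=1000000 popcount=1 -> skip
r=65=1000001 popcount=2 -> skip
r=66=1000010 popcount=2 -> skip
r=67=1000011 popcount=3 -> skip
r=68=1000100 popcount=2 -> skip
r=69=1000101 popcount=3 -> skip
r=70=1000110 popcount=3 -> skip
r=71=1000111 popcount=4 -> KEEP
r=72=1001000 popcount=2 -> skip
r=73=1001001 popcount=3 -> skip
r=74=1001010 popcount=3 -> skip
r=75=1001011 popcount=4 -> KEEP
r=76=1001100 popcount=3 -> skip
r=77=1001101 popcount=4 -> KEEP
r=78=1001110 popcount=4 -> KEEP
r=79=1001111 popcount=5 -> skip
r=80=1010000 popcount=2 -> skip
r=81=1010001 popcount=3 -> skip
r=82=1010010 popcount=3 -> skip
r=83=1010011 popcount=4 -> KEEP
r=84=1010100 popcount=3 -> skip
r=85=1010101 popcount=4 -> KEEP
r=86=1010110 popcount=4 -> KEEP
r=87=1010111 popcount=5 -> skip
r=88=1011000 popcount=3 -> skip
r=89=1011001 popcount=4 -> KEEP
r=90=1011010 popcount=4 -> KEEP
r=91=1011011 popcount=5 -> skip
Kept rows: 51 53 54 57 58 60 71 75 77 78 83 85 86 89 90

Answer: 51 53 54 57 58 60 71 75 77 78 83 85 86 89 90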